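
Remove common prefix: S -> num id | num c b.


Common prefix: 'num'
Factored: S -> num S', S' -> id | c b


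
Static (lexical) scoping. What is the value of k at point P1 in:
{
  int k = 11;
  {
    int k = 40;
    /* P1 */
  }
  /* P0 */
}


k declared in the same block as P1
k = 40


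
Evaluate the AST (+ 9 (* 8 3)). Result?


Evaluate inner: (* 8 3) = 24
Evaluate root: (+ 9 24) = 33
Result: 33


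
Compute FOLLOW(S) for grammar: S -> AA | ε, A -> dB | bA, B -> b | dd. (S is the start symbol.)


$ ∈ FOLLOW(S). For each A -> αBβ: add FIRST(β)\{ε} to FOLLOW(B); if β nullable, add FOLLOW(A).
FOLLOW(S) = {$}


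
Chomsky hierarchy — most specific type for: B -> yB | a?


Right-linear: every RHS is a terminal or a terminal followed by one nonterminal
Classification: Type 3 (Regular)


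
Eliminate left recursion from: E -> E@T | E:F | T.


Left-recursive alternatives: E@T, E:F; non-recursive: T
Introduce E': E -> TE', E' -> @TE' | :FE' | ε


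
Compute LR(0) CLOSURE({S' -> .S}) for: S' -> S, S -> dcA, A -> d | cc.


Start: S' -> .S
For each item with dot before a nonterminal B, add B -> .γ for every B-production
Closure: [S' -> .S, S -> .dcA]


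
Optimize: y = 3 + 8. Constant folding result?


3 + 8 = 11 at compile time
Optimized: y = 11


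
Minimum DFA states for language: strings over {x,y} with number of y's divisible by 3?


Track (count of y) mod 3: states 0..2, accept at 0
Minimal DFA: 3 states


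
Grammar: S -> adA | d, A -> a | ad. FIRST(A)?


Per alternative of A: FIRST(a) = {a}; FIRST(ad) = {a}
FIRST(A) = {a}


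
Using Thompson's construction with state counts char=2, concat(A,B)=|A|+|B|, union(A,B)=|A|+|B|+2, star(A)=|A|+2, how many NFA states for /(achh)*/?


Syntax tree has 4 char leaf(s), 0 union(s), 1 star(s)
chars contribute 4×2 = 8; each union adds +2; each star adds +2
Total: 8 + 0 + 2 = 10 states


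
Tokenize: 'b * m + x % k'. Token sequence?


Scan left to right, longest-match per lexeme
Tokens: ID(b), OP(*), ID(m), OP(+), ID(x), OP(%), ID(k)


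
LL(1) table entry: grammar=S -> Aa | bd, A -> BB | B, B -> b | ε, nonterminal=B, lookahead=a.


For [B, a]: ε is nullable and 'a' ∈ FOLLOW(B)
Entry: B -> ε


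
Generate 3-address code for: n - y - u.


Break into single-operator statements:
t1 = n - y
t2 = t1 - u


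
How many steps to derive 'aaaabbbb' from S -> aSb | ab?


Derivation: S => aSb => aaSbb => aaaSbbb => aaaabbbb
Steps: 4


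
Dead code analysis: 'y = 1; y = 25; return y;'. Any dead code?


first assignment to y is overwritten before any read
Dead: 'y = 1'


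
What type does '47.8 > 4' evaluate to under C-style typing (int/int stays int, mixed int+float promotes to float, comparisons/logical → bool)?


Operand types: float > int
Rule: comparison yields bool
Result type: bool


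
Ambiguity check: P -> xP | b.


right-linear, alternatives start with distinct terminals 'x' vs 'b': unique leftmost derivation
Unambiguous


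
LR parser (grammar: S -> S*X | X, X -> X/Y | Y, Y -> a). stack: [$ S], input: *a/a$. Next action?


shift '*' to continue S -> S*X
Action: shift


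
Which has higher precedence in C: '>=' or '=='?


'>=' is relational (level 7); '==' is equality (level 6)
Higher level binds tighter
'>=' has higher precedence than '=='


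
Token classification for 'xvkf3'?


Pattern: letter/underscore followed by alphanumerics, not a keyword
Type: IDENTIFIER


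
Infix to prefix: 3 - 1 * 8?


'*' binds tighter: tree is (- 3 (* 1 8))
Prefix: - 3 * 1 8


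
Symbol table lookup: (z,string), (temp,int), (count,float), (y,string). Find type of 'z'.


Lookup 'z' → type string


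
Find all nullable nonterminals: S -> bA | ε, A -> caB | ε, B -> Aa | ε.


A nonterminal is nullable iff some alternative derives ε (directly, or every symbol in it is nullable)
Nullable: {A, B, S}


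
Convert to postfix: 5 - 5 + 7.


Left to right (same or higher precedence on left)
Postfix: 5 5 - 7 +


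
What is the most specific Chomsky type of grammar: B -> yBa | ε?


Single nonterminal LHS, but y^n a^n is not regular
Classification: Type 2 (Context-Free)


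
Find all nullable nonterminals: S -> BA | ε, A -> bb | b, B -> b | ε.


A nonterminal is nullable iff some alternative derives ε (directly, or every symbol in it is nullable)
Nullable: {B, S}


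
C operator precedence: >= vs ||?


'>=' is relational (level 7); '||' is logical OR (level 1)
Higher level binds tighter
'>=' has higher precedence than '||'


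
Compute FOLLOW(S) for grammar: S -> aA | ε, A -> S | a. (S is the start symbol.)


$ ∈ FOLLOW(S). For each A -> αBβ: add FIRST(β)\{ε} to FOLLOW(B); if β nullable, add FOLLOW(A).
FOLLOW(S) = {$}


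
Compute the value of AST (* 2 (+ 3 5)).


Evaluate inner: (+ 3 5) = 8
Evaluate root: (* 2 8) = 16
Result: 16


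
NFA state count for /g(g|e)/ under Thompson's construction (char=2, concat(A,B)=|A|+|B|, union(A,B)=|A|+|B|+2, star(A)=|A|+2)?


Syntax tree has 3 char leaf(s), 1 union(s), 0 star(s)
chars contribute 3×2 = 6; each union adds +2; each star adds +2
Total: 6 + 2 + 0 = 8 states


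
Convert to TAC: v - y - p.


Break into single-operator statements:
t1 = v - y
t2 = t1 - p


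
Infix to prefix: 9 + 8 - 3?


left-to-right (same/higher precedence on left): tree is (- (+ 9 8) 3)
Prefix: - + 9 8 3


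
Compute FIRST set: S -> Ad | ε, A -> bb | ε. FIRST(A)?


Per alternative of A: FIRST(bb) = {b}; FIRST(ε) = {ε}
FIRST(A) = {b, ε}


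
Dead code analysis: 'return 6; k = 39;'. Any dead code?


statement follows a return and is unreachable
Dead: 'k = 39'


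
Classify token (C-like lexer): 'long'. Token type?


Pattern: reserved word
Type: KEYWORD


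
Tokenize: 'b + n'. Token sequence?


Scan left to right, longest-match per lexeme
Tokens: ID(b), OP(+), ID(n)


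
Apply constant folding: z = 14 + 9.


14 + 9 = 23 at compile time
Optimized: z = 23


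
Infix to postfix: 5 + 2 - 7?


Left to right (same or higher precedence on left)
Postfix: 5 2 + 7 -


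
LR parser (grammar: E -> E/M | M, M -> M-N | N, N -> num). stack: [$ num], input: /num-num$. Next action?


'num' on top is the handle for N -> num
Action: reduce (N -> num)


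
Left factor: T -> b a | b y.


Common prefix: 'b'
Factored: T -> b T', T' -> a | y


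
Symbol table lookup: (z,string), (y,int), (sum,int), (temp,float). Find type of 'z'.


Lookup 'z' → type string


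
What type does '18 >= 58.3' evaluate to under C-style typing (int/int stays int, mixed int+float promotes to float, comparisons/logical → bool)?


Operand types: int >= float
Rule: comparison yields bool
Result type: bool


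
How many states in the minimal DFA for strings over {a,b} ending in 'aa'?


Track the longest suffix of input matching a prefix of 'aa': 3 classes (prefixes of length 0..2)
Minimal DFA: 3 states


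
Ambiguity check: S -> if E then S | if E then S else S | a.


dangling else: 'if E then if E then a else a' parses two ways
Ambiguous


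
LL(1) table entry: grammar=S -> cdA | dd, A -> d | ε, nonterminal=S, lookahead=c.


For [S, c]: 'c' ∈ FIRST(cdA)
Entry: S -> cdA


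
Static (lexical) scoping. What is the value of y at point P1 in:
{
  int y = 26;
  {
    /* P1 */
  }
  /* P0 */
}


P1's block does not declare y; resolves to the enclosing declaration at depth 0
y = 26


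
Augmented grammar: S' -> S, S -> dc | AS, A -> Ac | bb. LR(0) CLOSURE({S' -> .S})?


Start: S' -> .S
For each item with dot before a nonterminal B, add B -> .γ for every B-production
Closure: [S' -> .S, S -> .dc, S -> .AS, A -> .Ac, A -> .bb]


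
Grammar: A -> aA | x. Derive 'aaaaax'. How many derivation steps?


Derivation: A => aA => aaA => aaaA => aaaaA => aaaaaA => aaaaax
Steps: 6


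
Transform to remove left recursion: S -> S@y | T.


Left-recursive alternatives: S@y; non-recursive: T
Introduce S': S -> TS', S' -> @yS' | ε


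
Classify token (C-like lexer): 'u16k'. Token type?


Pattern: letter/underscore followed by alphanumerics, not a keyword
Type: IDENTIFIER


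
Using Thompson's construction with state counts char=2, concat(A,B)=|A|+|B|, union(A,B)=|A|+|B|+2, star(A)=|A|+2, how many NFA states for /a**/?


Syntax tree has 1 char leaf(s), 0 union(s), 2 star(s)
chars contribute 1×2 = 2; each union adds +2; each star adds +2
Total: 2 + 0 + 4 = 6 states


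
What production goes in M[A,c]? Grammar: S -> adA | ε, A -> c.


For [A, c]: 'c' ∈ FIRST(c)
Entry: A -> c


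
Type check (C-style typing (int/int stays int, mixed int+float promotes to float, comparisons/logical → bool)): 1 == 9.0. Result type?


Operand types: int == float
Rule: comparison yields bool
Result type: bool


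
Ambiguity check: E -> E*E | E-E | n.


'n*n-n' has two parse trees (no precedence encoded between * and -)
Ambiguous


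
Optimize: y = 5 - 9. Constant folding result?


5 - 9 = -4 at compile time
Optimized: y = -4


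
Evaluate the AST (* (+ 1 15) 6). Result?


Evaluate inner: (+ 1 15) = 16
Evaluate root: (* 16 6) = 96
Result: 96


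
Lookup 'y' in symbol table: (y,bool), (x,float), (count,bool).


Lookup 'y' → type bool


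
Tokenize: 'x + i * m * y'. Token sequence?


Scan left to right, longest-match per lexeme
Tokens: ID(x), OP(+), ID(i), OP(*), ID(m), OP(*), ID(y)


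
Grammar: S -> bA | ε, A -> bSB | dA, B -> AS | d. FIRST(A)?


Per alternative of A: FIRST(bSB) = {b}; FIRST(dA) = {d}
FIRST(A) = {b, d}


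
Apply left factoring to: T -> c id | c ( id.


Common prefix: 'c'
Factored: T -> c T', T' -> id | ( id


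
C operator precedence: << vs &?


'<<' is shift (level 8); '&' is bitwise AND (level 5)
Higher level binds tighter
'<<' has higher precedence than '&'


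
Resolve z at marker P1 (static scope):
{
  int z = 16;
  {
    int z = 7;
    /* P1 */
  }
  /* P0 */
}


z declared in the same block as P1
z = 7


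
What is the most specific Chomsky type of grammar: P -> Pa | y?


Left-linear: every RHS is a terminal or one nonterminal followed by a terminal
Classification: Type 3 (Regular)


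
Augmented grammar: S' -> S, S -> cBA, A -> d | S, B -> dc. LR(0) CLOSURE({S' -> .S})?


Start: S' -> .S
For each item with dot before a nonterminal B, add B -> .γ for every B-production
Closure: [S' -> .S, S -> .cBA]


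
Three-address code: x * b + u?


Break into single-operator statements:
t1 = x * b
t2 = t1 + u


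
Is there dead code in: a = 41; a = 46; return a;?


first assignment to a is overwritten before any read
Dead: 'a = 41'


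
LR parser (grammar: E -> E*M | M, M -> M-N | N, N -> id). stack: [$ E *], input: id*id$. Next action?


no handle ('E*' is not any RHS); shift 'id'
Action: shift


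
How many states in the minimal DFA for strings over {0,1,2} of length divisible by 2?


Track length mod 2: states 0..1, accept at 0
Minimal DFA: 2 states


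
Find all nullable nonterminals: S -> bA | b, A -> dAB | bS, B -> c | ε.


A nonterminal is nullable iff some alternative derives ε (directly, or every symbol in it is nullable)
Nullable: {B}


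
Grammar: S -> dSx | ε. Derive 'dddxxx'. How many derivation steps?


Derivation: S => dSx => ddSxx => dddSxxx => dddxxx
Steps: 4


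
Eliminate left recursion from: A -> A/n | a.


Left-recursive alternatives: A/n; non-recursive: a
Introduce A': A -> aA', A' -> /nA' | ε


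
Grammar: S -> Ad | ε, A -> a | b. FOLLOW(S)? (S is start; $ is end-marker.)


$ ∈ FOLLOW(S). For each A -> αBβ: add FIRST(β)\{ε} to FOLLOW(B); if β nullable, add FOLLOW(A).
FOLLOW(S) = {$}


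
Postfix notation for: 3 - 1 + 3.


Left to right (same or higher precedence on left)
Postfix: 3 1 - 3 +


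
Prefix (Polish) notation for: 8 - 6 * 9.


'*' binds tighter: tree is (- 8 (* 6 9))
Prefix: - 8 * 6 9


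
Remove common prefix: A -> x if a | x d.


Common prefix: 'x'
Factored: A -> x A', A' -> if a | d


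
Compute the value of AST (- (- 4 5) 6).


Evaluate inner: (- 4 5) = -1
Evaluate root: (- -1 6) = -7
Result: -7


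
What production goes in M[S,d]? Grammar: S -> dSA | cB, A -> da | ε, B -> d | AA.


For [S, d]: 'd' ∈ FIRST(dSA)
Entry: S -> dSA


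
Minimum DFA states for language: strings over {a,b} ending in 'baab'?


Track the longest suffix of input matching a prefix of 'baab': 5 classes (prefixes of length 0..4)
Minimal DFA: 5 states


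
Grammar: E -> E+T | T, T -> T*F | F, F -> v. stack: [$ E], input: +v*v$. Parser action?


shift '+' to continue E -> E+T
Action: shift


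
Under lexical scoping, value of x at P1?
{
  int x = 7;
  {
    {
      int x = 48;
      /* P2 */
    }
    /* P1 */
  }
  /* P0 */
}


P1's block does not declare x; resolves to the enclosing declaration at depth 0
x = 7


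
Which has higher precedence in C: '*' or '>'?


'*' is multiplicative (level 10); '>' is relational (level 7)
Higher level binds tighter
'*' has higher precedence than '>'


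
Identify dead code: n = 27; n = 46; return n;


first assignment to n is overwritten before any read
Dead: 'n = 27'


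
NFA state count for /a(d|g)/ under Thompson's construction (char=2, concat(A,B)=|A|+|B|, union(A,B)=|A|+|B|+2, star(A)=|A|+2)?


Syntax tree has 3 char leaf(s), 1 union(s), 0 star(s)
chars contribute 3×2 = 6; each union adds +2; each star adds +2
Total: 6 + 2 + 0 = 8 states


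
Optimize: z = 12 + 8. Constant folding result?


12 + 8 = 20 at compile time
Optimized: z = 20


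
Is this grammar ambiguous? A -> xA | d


right-linear, alternatives start with distinct terminals 'x' vs 'd': unique leftmost derivation
Unambiguous


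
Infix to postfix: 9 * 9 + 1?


Left to right (same or higher precedence on left)
Postfix: 9 9 * 1 +


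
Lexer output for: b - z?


Scan left to right, longest-match per lexeme
Tokens: ID(b), OP(-), ID(z)


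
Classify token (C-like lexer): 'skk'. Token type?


Pattern: letter/underscore followed by alphanumerics, not a keyword
Type: IDENTIFIER


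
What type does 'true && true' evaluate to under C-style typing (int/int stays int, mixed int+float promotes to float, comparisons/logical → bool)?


Operand types: bool && bool
Rule: logical operators take bool operands and yield bool
Result type: bool


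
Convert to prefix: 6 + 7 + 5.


left-to-right (same/higher precedence on left): tree is (+ (+ 6 7) 5)
Prefix: + + 6 7 5


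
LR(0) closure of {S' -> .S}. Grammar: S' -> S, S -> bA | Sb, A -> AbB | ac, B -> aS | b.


Start: S' -> .S
For each item with dot before a nonterminal B, add B -> .γ for every B-production
Closure: [S' -> .S, S -> .bA, S -> .Sb]


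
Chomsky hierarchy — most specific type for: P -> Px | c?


Left-linear: every RHS is a terminal or one nonterminal followed by a terminal
Classification: Type 3 (Regular)


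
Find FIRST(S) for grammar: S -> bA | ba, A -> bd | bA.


Per alternative of S: FIRST(bA) = {b}; FIRST(ba) = {b}
FIRST(S) = {b}


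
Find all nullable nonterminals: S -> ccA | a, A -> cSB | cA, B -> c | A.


A nonterminal is nullable iff some alternative derives ε (directly, or every symbol in it is nullable)
Nullable: {}


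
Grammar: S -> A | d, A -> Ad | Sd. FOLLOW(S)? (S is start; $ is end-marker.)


$ ∈ FOLLOW(S). For each A -> αBβ: add FIRST(β)\{ε} to FOLLOW(B); if β nullable, add FOLLOW(A).
FOLLOW(S) = {$, d}


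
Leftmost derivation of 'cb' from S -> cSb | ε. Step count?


Derivation: S => cSb => cb
Steps: 2


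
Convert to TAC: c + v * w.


Break into single-operator statements:
t1 = v * w
t2 = c + t1


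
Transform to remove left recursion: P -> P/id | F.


Left-recursive alternatives: P/id; non-recursive: F
Introduce P': P -> FP', P' -> /idP' | ε


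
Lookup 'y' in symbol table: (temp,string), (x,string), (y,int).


Lookup 'y' → type int


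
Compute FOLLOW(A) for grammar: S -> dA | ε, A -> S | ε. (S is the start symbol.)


$ ∈ FOLLOW(S). For each A -> αBβ: add FIRST(β)\{ε} to FOLLOW(B); if β nullable, add FOLLOW(A).
FOLLOW(A) = {$}


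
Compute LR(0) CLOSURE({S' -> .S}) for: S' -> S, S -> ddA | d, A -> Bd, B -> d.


Start: S' -> .S
For each item with dot before a nonterminal B, add B -> .γ for every B-production
Closure: [S' -> .S, S -> .ddA, S -> .d]


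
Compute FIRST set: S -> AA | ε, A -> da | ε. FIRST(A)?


Per alternative of A: FIRST(da) = {d}; FIRST(ε) = {ε}
FIRST(A) = {d, ε}


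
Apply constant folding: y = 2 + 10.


2 + 10 = 12 at compile time
Optimized: y = 12


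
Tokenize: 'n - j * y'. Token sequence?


Scan left to right, longest-match per lexeme
Tokens: ID(n), OP(-), ID(j), OP(*), ID(y)


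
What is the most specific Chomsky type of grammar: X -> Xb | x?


Left-linear: every RHS is a terminal or one nonterminal followed by a terminal
Classification: Type 3 (Regular)


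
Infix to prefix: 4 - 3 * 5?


'*' binds tighter: tree is (- 4 (* 3 5))
Prefix: - 4 * 3 5


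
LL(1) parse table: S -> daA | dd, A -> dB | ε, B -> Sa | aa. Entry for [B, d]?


For [B, d]: 'd' ∈ FIRST(Sa)
Entry: B -> Sa


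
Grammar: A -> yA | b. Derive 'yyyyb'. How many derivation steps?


Derivation: A => yA => yyA => yyyA => yyyyA => yyyyb
Steps: 5


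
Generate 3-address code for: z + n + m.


Break into single-operator statements:
t1 = z + n
t2 = t1 + m


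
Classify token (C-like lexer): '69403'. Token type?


Pattern: digits only
Type: INTEGER_LITERAL


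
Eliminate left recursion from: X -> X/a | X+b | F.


Left-recursive alternatives: X/a, X+b; non-recursive: F
Introduce X': X -> FX', X' -> /aX' | +bX' | ε


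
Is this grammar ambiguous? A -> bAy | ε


balanced b^n…y^n: each string has a unique parse
Unambiguous


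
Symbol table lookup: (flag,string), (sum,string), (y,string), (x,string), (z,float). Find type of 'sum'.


Lookup 'sum' → type string


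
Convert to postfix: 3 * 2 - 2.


Left to right (same or higher precedence on left)
Postfix: 3 2 * 2 -


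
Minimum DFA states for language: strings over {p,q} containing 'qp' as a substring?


KMP-style automaton: 2 progress states + 1 absorbing accept = 3
Minimal DFA: 3 states


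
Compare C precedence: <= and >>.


'>>' is shift (level 8); '<=' is relational (level 7)
Higher level binds tighter
'>>' has higher precedence than '<='


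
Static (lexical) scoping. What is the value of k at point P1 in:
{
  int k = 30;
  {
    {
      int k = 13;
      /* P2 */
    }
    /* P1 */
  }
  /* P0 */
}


P1's block does not declare k; resolves to the enclosing declaration at depth 0
k = 30


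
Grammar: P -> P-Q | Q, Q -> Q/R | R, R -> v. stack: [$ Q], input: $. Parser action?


lookahead ∉ {/} so Q won't extend; reduce P -> Q
Action: reduce (P -> Q)


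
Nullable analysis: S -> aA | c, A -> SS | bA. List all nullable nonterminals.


A nonterminal is nullable iff some alternative derives ε (directly, or every symbol in it is nullable)
Nullable: {}


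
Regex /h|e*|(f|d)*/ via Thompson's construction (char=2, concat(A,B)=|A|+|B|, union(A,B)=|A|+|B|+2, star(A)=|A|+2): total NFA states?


Syntax tree has 4 char leaf(s), 3 union(s), 2 star(s)
chars contribute 4×2 = 8; each union adds +2; each star adds +2
Total: 8 + 6 + 4 = 18 states


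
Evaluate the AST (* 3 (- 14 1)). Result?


Evaluate inner: (- 14 1) = 13
Evaluate root: (* 3 13) = 39
Result: 39


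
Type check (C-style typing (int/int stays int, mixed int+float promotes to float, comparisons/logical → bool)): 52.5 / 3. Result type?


Operand types: float / int
Rule: mixed int/float promotes to float; int/int stays int
Result type: float


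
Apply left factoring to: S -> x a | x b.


Common prefix: 'x'
Factored: S -> x S', S' -> a | b


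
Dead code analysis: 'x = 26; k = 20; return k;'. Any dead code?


x is assigned but never read
Dead: 'x = 26'


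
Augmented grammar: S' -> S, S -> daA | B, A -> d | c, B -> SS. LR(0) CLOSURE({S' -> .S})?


Start: S' -> .S
For each item with dot before a nonterminal B, add B -> .γ for every B-production
Closure: [S' -> .S, S -> .daA, S -> .B, B -> .SS]


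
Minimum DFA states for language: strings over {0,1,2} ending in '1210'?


Track the longest suffix of input matching a prefix of '1210': 5 classes (prefixes of length 0..4)
Minimal DFA: 5 states


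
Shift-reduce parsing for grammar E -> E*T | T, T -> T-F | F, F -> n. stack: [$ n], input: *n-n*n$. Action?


'n' on top is the handle for F -> n
Action: reduce (F -> n)


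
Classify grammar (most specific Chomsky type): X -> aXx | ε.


Single nonterminal LHS, but a^n x^n is not regular
Classification: Type 2 (Context-Free)


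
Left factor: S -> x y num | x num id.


Common prefix: 'x'
Factored: S -> x S', S' -> y num | num id


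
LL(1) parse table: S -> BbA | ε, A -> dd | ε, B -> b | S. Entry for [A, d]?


For [A, d]: 'd' ∈ FIRST(dd)
Entry: A -> dd


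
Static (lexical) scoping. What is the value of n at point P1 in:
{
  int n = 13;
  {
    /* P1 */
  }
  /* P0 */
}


P1's block does not declare n; resolves to the enclosing declaration at depth 0
n = 13


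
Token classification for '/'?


Pattern: operator symbol
Type: OPERATOR


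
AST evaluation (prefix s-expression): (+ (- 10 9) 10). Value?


Evaluate inner: (- 10 9) = 1
Evaluate root: (+ 1 10) = 11
Result: 11


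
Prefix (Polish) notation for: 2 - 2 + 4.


left-to-right (same/higher precedence on left): tree is (+ (- 2 2) 4)
Prefix: + - 2 2 4


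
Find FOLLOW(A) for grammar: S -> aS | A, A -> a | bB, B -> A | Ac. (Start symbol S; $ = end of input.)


$ ∈ FOLLOW(S). For each A -> αBβ: add FIRST(β)\{ε} to FOLLOW(B); if β nullable, add FOLLOW(A).
FOLLOW(A) = {$, c}


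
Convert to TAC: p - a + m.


Break into single-operator statements:
t1 = p - a
t2 = t1 + m


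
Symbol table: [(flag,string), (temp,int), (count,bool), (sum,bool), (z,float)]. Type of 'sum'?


Lookup 'sum' → type bool


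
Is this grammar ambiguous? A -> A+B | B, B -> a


precedence layered via separate nonterminal B: deterministic
Unambiguous


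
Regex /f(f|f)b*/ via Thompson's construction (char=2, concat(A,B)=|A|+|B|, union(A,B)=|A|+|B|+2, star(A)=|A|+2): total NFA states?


Syntax tree has 4 char leaf(s), 1 union(s), 1 star(s)
chars contribute 4×2 = 8; each union adds +2; each star adds +2
Total: 8 + 2 + 2 = 12 states


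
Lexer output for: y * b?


Scan left to right, longest-match per lexeme
Tokens: ID(y), OP(*), ID(b)


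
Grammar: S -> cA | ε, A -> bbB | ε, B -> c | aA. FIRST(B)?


Per alternative of B: FIRST(c) = {c}; FIRST(aA) = {a}
FIRST(B) = {a, c}


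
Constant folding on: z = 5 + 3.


5 + 3 = 8 at compile time
Optimized: z = 8


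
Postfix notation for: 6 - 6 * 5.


* has higher precedence, evaluate 6*5 first
Postfix: 6 6 5 * -


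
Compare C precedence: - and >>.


'-' is additive (level 9); '>>' is shift (level 8)
Higher level binds tighter
'-' has higher precedence than '>>'


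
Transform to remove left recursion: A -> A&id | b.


Left-recursive alternatives: A&id; non-recursive: b
Introduce A': A -> bA', A' -> &idA' | ε


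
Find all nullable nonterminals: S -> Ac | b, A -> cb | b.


A nonterminal is nullable iff some alternative derives ε (directly, or every symbol in it is nullable)
Nullable: {}


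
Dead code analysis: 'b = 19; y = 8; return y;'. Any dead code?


b is assigned but never read
Dead: 'b = 19'


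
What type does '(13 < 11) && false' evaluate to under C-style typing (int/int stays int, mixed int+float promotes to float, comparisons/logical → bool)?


Operand types: bool && bool
Rule: logical operators take bool operands and yield bool
Result type: bool


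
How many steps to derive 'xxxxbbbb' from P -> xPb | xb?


Derivation: P => xPb => xxPbb => xxxPbbb => xxxxbbbb
Steps: 4


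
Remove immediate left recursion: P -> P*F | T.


Left-recursive alternatives: P*F; non-recursive: T
Introduce P': P -> TP', P' -> *FP' | ε


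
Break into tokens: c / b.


Scan left to right, longest-match per lexeme
Tokens: ID(c), OP(/), ID(b)


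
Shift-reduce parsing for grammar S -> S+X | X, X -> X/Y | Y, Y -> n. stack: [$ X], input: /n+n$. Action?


shift '/' to continue X -> X/Y
Action: shift


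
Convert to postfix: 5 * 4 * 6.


Left to right (same or higher precedence on left)
Postfix: 5 4 * 6 *


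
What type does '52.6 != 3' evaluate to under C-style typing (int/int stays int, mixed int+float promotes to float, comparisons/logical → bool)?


Operand types: float != int
Rule: comparison yields bool
Result type: bool


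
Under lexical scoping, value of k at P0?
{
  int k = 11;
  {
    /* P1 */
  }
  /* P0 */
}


k declared in the same block as P0
k = 11


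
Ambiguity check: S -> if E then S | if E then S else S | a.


dangling else: 'if E then if E then a else a' parses two ways
Ambiguous


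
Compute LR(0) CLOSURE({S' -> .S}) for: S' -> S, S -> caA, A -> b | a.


Start: S' -> .S
For each item with dot before a nonterminal B, add B -> .γ for every B-production
Closure: [S' -> .S, S -> .caA]


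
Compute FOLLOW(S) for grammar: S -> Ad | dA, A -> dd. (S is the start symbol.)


$ ∈ FOLLOW(S). For each A -> αBβ: add FIRST(β)\{ε} to FOLLOW(B); if β nullable, add FOLLOW(A).
FOLLOW(S) = {$}


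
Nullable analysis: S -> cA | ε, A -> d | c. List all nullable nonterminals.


A nonterminal is nullable iff some alternative derives ε (directly, or every symbol in it is nullable)
Nullable: {S}


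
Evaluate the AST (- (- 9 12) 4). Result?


Evaluate inner: (- 9 12) = -3
Evaluate root: (- -3 4) = -7
Result: -7


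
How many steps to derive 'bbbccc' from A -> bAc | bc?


Derivation: A => bAc => bbAcc => bbbccc
Steps: 3


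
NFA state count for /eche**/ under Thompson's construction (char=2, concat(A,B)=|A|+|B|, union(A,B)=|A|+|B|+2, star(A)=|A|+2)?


Syntax tree has 4 char leaf(s), 0 union(s), 2 star(s)
chars contribute 4×2 = 8; each union adds +2; each star adds +2
Total: 8 + 0 + 4 = 12 states


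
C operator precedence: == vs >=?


'>=' is relational (level 7); '==' is equality (level 6)
Higher level binds tighter
'>=' has higher precedence than '=='


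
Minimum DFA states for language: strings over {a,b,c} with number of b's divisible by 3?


Track (count of b) mod 3: states 0..2, accept at 0
Minimal DFA: 3 states


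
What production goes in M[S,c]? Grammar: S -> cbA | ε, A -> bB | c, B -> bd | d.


For [S, c]: 'c' ∈ FIRST(cbA)
Entry: S -> cbA


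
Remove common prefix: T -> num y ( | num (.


Common prefix: 'num'
Factored: T -> num T', T' -> y ( | (


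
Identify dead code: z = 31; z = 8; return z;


first assignment to z is overwritten before any read
Dead: 'z = 31'


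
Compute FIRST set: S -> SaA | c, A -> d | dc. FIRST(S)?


Per alternative of S: FIRST(SaA) = {c}; FIRST(c) = {c}
FIRST(S) = {c}


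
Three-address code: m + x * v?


Break into single-operator statements:
t1 = x * v
t2 = m + t1


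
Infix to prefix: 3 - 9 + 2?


left-to-right (same/higher precedence on left): tree is (+ (- 3 9) 2)
Prefix: + - 3 9 2


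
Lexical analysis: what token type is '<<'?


Pattern: operator symbol
Type: OPERATOR


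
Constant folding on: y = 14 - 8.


14 - 8 = 6 at compile time
Optimized: y = 6


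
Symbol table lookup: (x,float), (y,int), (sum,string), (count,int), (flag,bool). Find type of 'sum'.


Lookup 'sum' → type string


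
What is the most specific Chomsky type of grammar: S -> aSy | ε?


Single nonterminal LHS, but a^n y^n is not regular
Classification: Type 2 (Context-Free)


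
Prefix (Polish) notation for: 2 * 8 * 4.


left-to-right (same/higher precedence on left): tree is (* (* 2 8) 4)
Prefix: * * 2 8 4


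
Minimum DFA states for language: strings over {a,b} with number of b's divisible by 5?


Track (count of b) mod 5: states 0..4, accept at 0
Minimal DFA: 5 states


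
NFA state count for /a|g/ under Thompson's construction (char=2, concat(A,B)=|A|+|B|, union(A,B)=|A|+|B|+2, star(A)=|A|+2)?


Syntax tree has 2 char leaf(s), 1 union(s), 0 star(s)
chars contribute 2×2 = 4; each union adds +2; each star adds +2
Total: 4 + 2 + 0 = 6 states


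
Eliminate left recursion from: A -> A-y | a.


Left-recursive alternatives: A-y; non-recursive: a
Introduce A': A -> aA', A' -> -yA' | ε


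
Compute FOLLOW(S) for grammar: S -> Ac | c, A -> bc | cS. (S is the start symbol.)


$ ∈ FOLLOW(S). For each A -> αBβ: add FIRST(β)\{ε} to FOLLOW(B); if β nullable, add FOLLOW(A).
FOLLOW(S) = {$, c}


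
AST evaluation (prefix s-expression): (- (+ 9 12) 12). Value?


Evaluate inner: (+ 9 12) = 21
Evaluate root: (- 21 12) = 9
Result: 9


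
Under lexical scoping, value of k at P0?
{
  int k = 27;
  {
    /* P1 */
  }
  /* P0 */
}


k declared in the same block as P0
k = 27


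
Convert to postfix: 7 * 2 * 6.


Left to right (same or higher precedence on left)
Postfix: 7 2 * 6 *


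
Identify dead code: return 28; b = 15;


statement follows a return and is unreachable
Dead: 'b = 15'


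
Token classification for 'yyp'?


Pattern: letter/underscore followed by alphanumerics, not a keyword
Type: IDENTIFIER


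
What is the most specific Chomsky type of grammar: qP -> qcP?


LHS has context (more than one symbol) and |LHS| ≤ |RHS|
Classification: Type 1 (Context-Sensitive)


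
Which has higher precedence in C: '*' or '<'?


'*' is multiplicative (level 10); '<' is relational (level 7)
Higher level binds tighter
'*' has higher precedence than '<'


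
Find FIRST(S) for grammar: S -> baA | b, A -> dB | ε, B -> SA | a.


Per alternative of S: FIRST(baA) = {b}; FIRST(b) = {b}
FIRST(S) = {b}


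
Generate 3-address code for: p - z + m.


Break into single-operator statements:
t1 = p - z
t2 = t1 + m


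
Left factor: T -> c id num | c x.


Common prefix: 'c'
Factored: T -> c T', T' -> id num | x


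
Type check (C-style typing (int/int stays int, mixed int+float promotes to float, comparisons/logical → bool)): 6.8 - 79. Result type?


Operand types: float - int
Rule: mixed int/float promotes to float; int/int stays int
Result type: float


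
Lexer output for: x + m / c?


Scan left to right, longest-match per lexeme
Tokens: ID(x), OP(+), ID(m), OP(/), ID(c)


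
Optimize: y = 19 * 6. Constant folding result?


19 * 6 = 114 at compile time
Optimized: y = 114


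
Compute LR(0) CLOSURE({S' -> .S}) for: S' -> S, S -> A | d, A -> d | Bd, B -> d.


Start: S' -> .S
For each item with dot before a nonterminal B, add B -> .γ for every B-production
Closure: [S' -> .S, S -> .A, S -> .d, A -> .d, A -> .Bd, B -> .d]


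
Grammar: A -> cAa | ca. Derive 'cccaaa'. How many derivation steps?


Derivation: A => cAa => ccAaa => cccaaa
Steps: 3


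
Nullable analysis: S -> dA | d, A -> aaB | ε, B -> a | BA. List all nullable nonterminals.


A nonterminal is nullable iff some alternative derives ε (directly, or every symbol in it is nullable)
Nullable: {A}


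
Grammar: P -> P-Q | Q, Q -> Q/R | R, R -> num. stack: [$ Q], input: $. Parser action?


lookahead ∉ {/} so Q won't extend; reduce P -> Q
Action: reduce (P -> Q)


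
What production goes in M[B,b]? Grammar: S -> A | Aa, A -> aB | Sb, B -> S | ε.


For [B, b]: ε is nullable and 'b' ∈ FOLLOW(B)
Entry: B -> ε


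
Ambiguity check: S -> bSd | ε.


balanced b^n…d^n: each string has a unique parse
Unambiguous


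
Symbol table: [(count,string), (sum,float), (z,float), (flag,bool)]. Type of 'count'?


Lookup 'count' → type string


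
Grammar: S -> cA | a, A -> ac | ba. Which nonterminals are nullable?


A nonterminal is nullable iff some alternative derives ε (directly, or every symbol in it is nullable)
Nullable: {}


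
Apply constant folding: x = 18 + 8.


18 + 8 = 26 at compile time
Optimized: x = 26


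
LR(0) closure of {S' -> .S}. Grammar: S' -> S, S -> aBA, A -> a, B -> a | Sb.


Start: S' -> .S
For each item with dot before a nonterminal B, add B -> .γ for every B-production
Closure: [S' -> .S, S -> .aBA]


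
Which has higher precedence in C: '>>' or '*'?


'*' is multiplicative (level 10); '>>' is shift (level 8)
Higher level binds tighter
'*' has higher precedence than '>>'


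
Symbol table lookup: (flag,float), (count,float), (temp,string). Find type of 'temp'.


Lookup 'temp' → type string


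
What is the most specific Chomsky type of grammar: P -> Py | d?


Left-linear: every RHS is a terminal or one nonterminal followed by a terminal
Classification: Type 3 (Regular)


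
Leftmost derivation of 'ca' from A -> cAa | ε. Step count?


Derivation: A => cAa => ca
Steps: 2


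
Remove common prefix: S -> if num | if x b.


Common prefix: 'if'
Factored: S -> if S', S' -> num | x b


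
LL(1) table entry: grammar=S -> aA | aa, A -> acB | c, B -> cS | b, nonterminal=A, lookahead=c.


For [A, c]: 'c' ∈ FIRST(c)
Entry: A -> c


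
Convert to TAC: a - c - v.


Break into single-operator statements:
t1 = a - c
t2 = t1 - v


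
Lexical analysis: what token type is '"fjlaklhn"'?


Pattern: double-quoted sequence
Type: STRING_LITERAL


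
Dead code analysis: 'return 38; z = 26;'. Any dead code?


statement follows a return and is unreachable
Dead: 'z = 26'


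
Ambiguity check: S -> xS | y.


right-linear, alternatives start with distinct terminals 'x' vs 'y': unique leftmost derivation
Unambiguous


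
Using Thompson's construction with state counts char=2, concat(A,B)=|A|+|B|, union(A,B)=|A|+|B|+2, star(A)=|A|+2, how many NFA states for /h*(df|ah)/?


Syntax tree has 5 char leaf(s), 1 union(s), 1 star(s)
chars contribute 5×2 = 10; each union adds +2; each star adds +2
Total: 10 + 2 + 2 = 14 states


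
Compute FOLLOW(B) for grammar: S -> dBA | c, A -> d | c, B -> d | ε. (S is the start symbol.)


$ ∈ FOLLOW(S). For each A -> αBβ: add FIRST(β)\{ε} to FOLLOW(B); if β nullable, add FOLLOW(A).
FOLLOW(B) = {c, d}


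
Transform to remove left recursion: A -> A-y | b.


Left-recursive alternatives: A-y; non-recursive: b
Introduce A': A -> bA', A' -> -yA' | ε


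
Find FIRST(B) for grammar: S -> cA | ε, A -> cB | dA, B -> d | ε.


Per alternative of B: FIRST(d) = {d}; FIRST(ε) = {ε}
FIRST(B) = {d, ε}


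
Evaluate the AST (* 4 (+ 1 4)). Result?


Evaluate inner: (+ 1 4) = 5
Evaluate root: (* 4 5) = 20
Result: 20


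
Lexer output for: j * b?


Scan left to right, longest-match per lexeme
Tokens: ID(j), OP(*), ID(b)


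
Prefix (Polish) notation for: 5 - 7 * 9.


'*' binds tighter: tree is (- 5 (* 7 9))
Prefix: - 5 * 7 9


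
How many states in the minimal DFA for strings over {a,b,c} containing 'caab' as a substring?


KMP-style automaton: 4 progress states + 1 absorbing accept = 5
Minimal DFA: 5 states


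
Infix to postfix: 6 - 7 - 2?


Left to right (same or higher precedence on left)
Postfix: 6 7 - 2 -


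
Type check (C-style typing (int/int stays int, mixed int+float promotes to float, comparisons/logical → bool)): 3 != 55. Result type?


Operand types: int != int
Rule: comparison yields bool
Result type: bool


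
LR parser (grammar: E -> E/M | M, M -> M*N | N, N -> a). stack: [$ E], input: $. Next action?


start symbol E on stack, input exhausted
Action: accept


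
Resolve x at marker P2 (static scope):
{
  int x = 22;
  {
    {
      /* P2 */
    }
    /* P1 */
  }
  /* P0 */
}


P2's block does not declare x; resolves to the enclosing declaration at depth 0
x = 22


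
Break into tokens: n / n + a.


Scan left to right, longest-match per lexeme
Tokens: ID(n), OP(/), ID(n), OP(+), ID(a)


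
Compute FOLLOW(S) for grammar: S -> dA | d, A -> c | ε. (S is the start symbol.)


$ ∈ FOLLOW(S). For each A -> αBβ: add FIRST(β)\{ε} to FOLLOW(B); if β nullable, add FOLLOW(A).
FOLLOW(S) = {$}


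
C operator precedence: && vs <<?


'<<' is shift (level 8); '&&' is logical AND (level 2)
Higher level binds tighter
'<<' has higher precedence than '&&'


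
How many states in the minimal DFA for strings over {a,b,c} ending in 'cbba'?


Track the longest suffix of input matching a prefix of 'cbba': 5 classes (prefixes of length 0..4)
Minimal DFA: 5 states


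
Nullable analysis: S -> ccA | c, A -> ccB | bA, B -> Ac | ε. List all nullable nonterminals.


A nonterminal is nullable iff some alternative derives ε (directly, or every symbol in it is nullable)
Nullable: {B}


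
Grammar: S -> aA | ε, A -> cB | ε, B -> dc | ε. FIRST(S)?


Per alternative of S: FIRST(aA) = {a}; FIRST(ε) = {ε}
FIRST(S) = {a, ε}


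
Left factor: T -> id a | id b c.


Common prefix: 'id'
Factored: T -> id T', T' -> a | b c


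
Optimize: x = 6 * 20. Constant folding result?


6 * 20 = 120 at compile time
Optimized: x = 120


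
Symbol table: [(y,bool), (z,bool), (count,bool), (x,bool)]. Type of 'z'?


Lookup 'z' → type bool


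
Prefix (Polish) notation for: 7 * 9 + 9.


left-to-right (same/higher precedence on left): tree is (+ (* 7 9) 9)
Prefix: + * 7 9 9


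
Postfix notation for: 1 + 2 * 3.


* has higher precedence, evaluate 2*3 first
Postfix: 1 2 3 * +


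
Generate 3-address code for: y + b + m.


Break into single-operator statements:
t1 = y + b
t2 = t1 + m


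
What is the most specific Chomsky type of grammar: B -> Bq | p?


Left-linear: every RHS is a terminal or one nonterminal followed by a terminal
Classification: Type 3 (Regular)


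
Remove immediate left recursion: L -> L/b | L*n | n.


Left-recursive alternatives: L/b, L*n; non-recursive: n
Introduce L': L -> nL', L' -> /bL' | *nL' | ε


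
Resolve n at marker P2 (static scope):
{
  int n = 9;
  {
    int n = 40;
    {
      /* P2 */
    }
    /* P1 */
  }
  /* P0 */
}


P2's block does not declare n; resolves to the enclosing declaration at depth 1
n = 40


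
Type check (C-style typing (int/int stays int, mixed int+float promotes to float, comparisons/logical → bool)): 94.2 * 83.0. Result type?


Operand types: float * float
Rule: mixed int/float promotes to float; int/int stays int
Result type: float


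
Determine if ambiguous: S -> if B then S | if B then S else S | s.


dangling else: 'if B then if B then s else s' parses two ways
Ambiguous


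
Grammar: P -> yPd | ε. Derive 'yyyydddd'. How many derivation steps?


Derivation: P => yPd => yyPdd => yyyPddd => yyyyPdddd => yyyydddd
Steps: 5


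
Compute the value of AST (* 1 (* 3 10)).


Evaluate inner: (* 3 10) = 30
Evaluate root: (* 1 30) = 30
Result: 30


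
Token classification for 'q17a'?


Pattern: letter/underscore followed by alphanumerics, not a keyword
Type: IDENTIFIER


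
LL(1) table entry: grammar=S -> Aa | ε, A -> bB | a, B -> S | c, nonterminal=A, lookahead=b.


For [A, b]: 'b' ∈ FIRST(bB)
Entry: A -> bB
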